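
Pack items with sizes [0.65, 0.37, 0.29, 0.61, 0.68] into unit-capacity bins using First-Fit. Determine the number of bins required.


Place items sequentially using First-Fit:
  Item 0.65 -> new Bin 1
  Item 0.37 -> new Bin 2
  Item 0.29 -> Bin 1 (now 0.94)
  Item 0.61 -> Bin 2 (now 0.98)
  Item 0.68 -> new Bin 3
Total bins used = 3

3


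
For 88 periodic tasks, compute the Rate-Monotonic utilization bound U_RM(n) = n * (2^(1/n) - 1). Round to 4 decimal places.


Compute 2^(1/88) = 1.0079077751
Subtract 1: 1.0079077751 - 1 = 0.0079077751
Multiply by n: 88 * 0.0079077751 = 0.6958842088
Round to 4 dp: 0.6959

0.6959


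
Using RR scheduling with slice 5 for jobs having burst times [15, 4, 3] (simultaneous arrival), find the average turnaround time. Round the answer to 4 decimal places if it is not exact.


Time quantum = 5
Execution trace:
  J1 runs 5 units, time = 5
  J2 runs 4 units, time = 9
  J3 runs 3 units, time = 12
  J1 runs 5 units, time = 17
  J1 runs 5 units, time = 22
Finish times: [22, 9, 12]
Average turnaround = 43/3 = 14.3333

14.3333


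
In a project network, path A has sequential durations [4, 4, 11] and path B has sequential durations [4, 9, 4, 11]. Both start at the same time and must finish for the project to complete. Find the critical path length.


Path A total = 4 + 4 + 11 = 19
Path B total = 4 + 9 + 4 + 11 = 28
Critical path = longest path = max(19, 28) = 28

28


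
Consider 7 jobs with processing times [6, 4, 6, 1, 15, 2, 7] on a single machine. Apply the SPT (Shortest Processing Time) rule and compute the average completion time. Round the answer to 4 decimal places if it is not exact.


Sort jobs by processing time (SPT order): [1, 2, 4, 6, 6, 7, 15]
Compute completion times sequentially:
  Job 1: processing = 1, completes at 1
  Job 2: processing = 2, completes at 3
  Job 3: processing = 4, completes at 7
  Job 4: processing = 6, completes at 13
  Job 5: processing = 6, completes at 19
  Job 6: processing = 7, completes at 26
  Job 7: processing = 15, completes at 41
Sum of completion times = 110
Average completion time = 110/7 = 15.7143

15.7143


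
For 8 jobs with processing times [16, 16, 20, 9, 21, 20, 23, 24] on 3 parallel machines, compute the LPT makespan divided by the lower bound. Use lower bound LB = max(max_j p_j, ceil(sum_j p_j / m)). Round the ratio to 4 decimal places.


LPT order: [24, 23, 21, 20, 20, 16, 16, 9]
Machine loads after assignment: [56, 43, 50]
LPT makespan = 56
Lower bound = max(max_job, ceil(total/3)) = max(24, 50) = 50
Ratio = 56 / 50 = 1.12

1.12


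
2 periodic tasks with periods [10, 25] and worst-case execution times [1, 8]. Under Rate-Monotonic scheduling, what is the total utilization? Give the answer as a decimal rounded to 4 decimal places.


Compute individual utilizations (exact fractions):
  Task 1: C/T = 1/10 (approx. 0.1)
  Task 2: C/T = 8/25 (approx. 0.32)
Total utilization U = 1/10 + 8/25 = 21/50
Rounded to 4 decimal places: U = 0.4200
RM (Liu & Layland) bound for 2 tasks = 0.828427; compare with U = 21/50 (approx. 0.420000)
U <= bound, so schedulable by RM sufficient condition.

0.4200


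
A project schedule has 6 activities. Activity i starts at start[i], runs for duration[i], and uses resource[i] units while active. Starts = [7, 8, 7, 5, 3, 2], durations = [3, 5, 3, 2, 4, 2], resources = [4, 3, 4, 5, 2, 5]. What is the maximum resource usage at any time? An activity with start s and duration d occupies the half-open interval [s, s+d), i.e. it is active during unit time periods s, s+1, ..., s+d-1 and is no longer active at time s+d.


Each activity i is active on [start_i, start_i + duration_i).
Compute total resource usage per time slot:
  t=0: active resources = [], total = 0
  t=1: active resources = [], total = 0
  t=2: active resources = [5], total = 5
  t=3: active resources = [2, 5], total = 7
  t=4: active resources = [2], total = 2
  t=5: active resources = [5, 2], total = 7
  t=6: active resources = [5, 2], total = 7
  t=7: active resources = [4, 4], total = 8
  t=8: active resources = [4, 3, 4], total = 11
  t=9: active resources = [4, 3, 4], total = 11
  t=10: active resources = [3], total = 3
  t=11: active resources = [3], total = 3
  t=12: active resources = [3], total = 3
Peak resource demand = 11

11


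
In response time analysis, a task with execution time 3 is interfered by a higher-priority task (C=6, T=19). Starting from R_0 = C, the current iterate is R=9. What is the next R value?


R_next = C + ceil(R_prev / T_hp) * C_hp
ceil(9 / 19) = ceil(0.4737) = 1
Interference = 1 * 6 = 6
R_next = 3 + 6 = 9
R_next = R_prev, so the iteration has converged (response time = 9).

9


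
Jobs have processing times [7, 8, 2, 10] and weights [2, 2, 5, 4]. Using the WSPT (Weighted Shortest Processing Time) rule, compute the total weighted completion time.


Compute p/w ratios and sort ascending (WSPT): [(2, 5), (10, 4), (7, 2), (8, 2)]
Compute weighted completion times:
  Job (p=2,w=5): C=2, w*C=5*2=10
  Job (p=10,w=4): C=12, w*C=4*12=48
  Job (p=7,w=2): C=19, w*C=2*19=38
  Job (p=8,w=2): C=27, w*C=2*27=54
Total weighted completion time = 150

150


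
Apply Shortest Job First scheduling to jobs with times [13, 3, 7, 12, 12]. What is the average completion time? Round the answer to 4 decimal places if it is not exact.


SJF order (ascending): [3, 7, 12, 12, 13]
Completion times:
  Job 1: burst=3, C=3
  Job 2: burst=7, C=10
  Job 3: burst=12, C=22
  Job 4: burst=12, C=34
  Job 5: burst=13, C=47
Average completion = 116/5 = 23.2

23.2


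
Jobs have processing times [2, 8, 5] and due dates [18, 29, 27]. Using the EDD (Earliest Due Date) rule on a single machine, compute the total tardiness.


Sort by due date (EDD order): [(2, 18), (5, 27), (8, 29)]
Compute completion times and tardiness:
  Job 1: p=2, d=18, C=2, tardiness=max(0,2-18)=0
  Job 2: p=5, d=27, C=7, tardiness=max(0,7-27)=0
  Job 3: p=8, d=29, C=15, tardiness=max(0,15-29)=0
Total tardiness = 0

0


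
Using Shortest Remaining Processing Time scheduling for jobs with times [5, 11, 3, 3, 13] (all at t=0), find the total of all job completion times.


Since all jobs arrive at t=0, SRPT equals SPT ordering.
SPT order: [3, 3, 5, 11, 13]
Completion times:
  Job 1: p=3, C=3
  Job 2: p=3, C=6
  Job 3: p=5, C=11
  Job 4: p=11, C=22
  Job 5: p=13, C=35
Total completion time = 3 + 6 + 11 + 22 + 35 = 77

77


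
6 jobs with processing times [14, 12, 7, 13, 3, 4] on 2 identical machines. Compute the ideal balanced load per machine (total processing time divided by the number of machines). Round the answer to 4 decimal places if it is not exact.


Total processing time = 14 + 12 + 7 + 13 + 3 + 4 = 53
Number of machines = 2
Ideal balanced load = 53 / 2 = 26.5

26.5


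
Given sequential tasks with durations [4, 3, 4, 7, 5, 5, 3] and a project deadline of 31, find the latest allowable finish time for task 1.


LF(activity 1) = deadline - sum of successor durations
Successors: activities 2 through 7 with durations [3, 4, 7, 5, 5, 3]
Sum of successor durations = 27
LF = 31 - 27 = 4

4


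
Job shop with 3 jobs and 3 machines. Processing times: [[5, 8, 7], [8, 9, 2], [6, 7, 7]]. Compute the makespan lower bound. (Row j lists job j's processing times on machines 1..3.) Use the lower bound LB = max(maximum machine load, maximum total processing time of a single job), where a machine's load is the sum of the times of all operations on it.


Machine loads:
  Machine 1: 5 + 8 + 6 = 19
  Machine 2: 8 + 9 + 7 = 24
  Machine 3: 7 + 2 + 7 = 16
Max machine load = 24
Job totals:
  Job 1: 20
  Job 2: 19
  Job 3: 20
Max job total = 20
Lower bound = max(24, 20) = 24

24


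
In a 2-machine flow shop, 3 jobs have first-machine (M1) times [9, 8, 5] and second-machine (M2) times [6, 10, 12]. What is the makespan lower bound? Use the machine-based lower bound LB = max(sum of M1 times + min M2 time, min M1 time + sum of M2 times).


LB1 = sum(M1 times) + min(M2 times) = 22 + 6 = 28
LB2 = min(M1 times) + sum(M2 times) = 5 + 28 = 33
Lower bound = max(LB1, LB2) = max(28, 33) = 33

33


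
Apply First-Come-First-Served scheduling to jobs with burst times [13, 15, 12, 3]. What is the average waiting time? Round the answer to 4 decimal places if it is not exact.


FCFS order (as given): [13, 15, 12, 3]
Waiting times:
  Job 1: wait = 0
  Job 2: wait = 13
  Job 3: wait = 28
  Job 4: wait = 40
Sum of waiting times = 81
Average waiting time = 81/4 = 20.25

20.25


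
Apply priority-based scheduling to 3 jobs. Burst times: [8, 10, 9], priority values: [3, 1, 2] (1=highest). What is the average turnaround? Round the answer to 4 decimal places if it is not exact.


Sort by priority (ascending = highest first):
Order: [(1, 10), (2, 9), (3, 8)]
Completion times:
  Priority 1, burst=10, C=10
  Priority 2, burst=9, C=19
  Priority 3, burst=8, C=27
Average turnaround = 56/3 = 18.6667

18.6667


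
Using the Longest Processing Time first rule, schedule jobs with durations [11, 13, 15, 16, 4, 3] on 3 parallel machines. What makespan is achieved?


Sort jobs in decreasing order (LPT): [16, 15, 13, 11, 4, 3]
Assign each job to the least loaded machine:
  Machine 1: jobs [16, 3], load = 19
  Machine 2: jobs [15, 4], load = 19
  Machine 3: jobs [13, 11], load = 24
Makespan = max load = 24

24


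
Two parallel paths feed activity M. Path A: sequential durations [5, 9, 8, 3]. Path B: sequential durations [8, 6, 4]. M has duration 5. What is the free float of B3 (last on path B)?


ES(B3) = sum of predecessors on chain B = 14
EF(B3) = ES + duration = 14 + 4 = 18
Successor of B3 is M. ES(M) = max(sum(A), sum(B)) = max(25, 18) = 25
Free float = ES(successor) - EF(current) = 25 - 18 = 7

7


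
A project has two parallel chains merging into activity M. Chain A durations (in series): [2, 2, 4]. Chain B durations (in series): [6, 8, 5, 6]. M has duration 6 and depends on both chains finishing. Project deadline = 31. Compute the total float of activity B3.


Forward pass: ES(B3) = sum of predecessors on chain B = 14
EF = ES + duration = 14 + 5 = 19
Backward pass: LF(M) = deadline = 31; LS(M) = 31 - 6 = 25
LF(B3) = LS(M) - sum(successors on chain B) = 25 - 6 = 19
LS = LF - duration = 19 - 5 = 14
Total float = LS - ES = 14 - 14 = 0

0


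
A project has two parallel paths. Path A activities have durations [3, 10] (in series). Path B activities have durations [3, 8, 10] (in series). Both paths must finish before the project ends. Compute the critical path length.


Path A total = 3 + 10 = 13
Path B total = 3 + 8 + 10 = 21
Critical path = longest path = max(13, 21) = 21

21


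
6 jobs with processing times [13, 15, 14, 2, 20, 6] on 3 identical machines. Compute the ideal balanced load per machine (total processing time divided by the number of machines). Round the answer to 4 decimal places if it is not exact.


Total processing time = 13 + 15 + 14 + 2 + 20 + 6 = 70
Number of machines = 3
Ideal balanced load = 70 / 3 = 23.3333

23.3333


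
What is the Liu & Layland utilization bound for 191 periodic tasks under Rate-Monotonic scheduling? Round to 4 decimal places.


Compute 2^(1/191) = 1.0036356358
Subtract 1: 1.0036356358 - 1 = 0.0036356358
Multiply by n: 191 * 0.0036356358 = 0.6944064378
Round to 4 dp: 0.6944

0.6944


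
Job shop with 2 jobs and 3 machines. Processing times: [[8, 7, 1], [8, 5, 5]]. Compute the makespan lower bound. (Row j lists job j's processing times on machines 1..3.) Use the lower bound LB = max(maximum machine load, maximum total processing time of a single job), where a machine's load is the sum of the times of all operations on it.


Machine loads:
  Machine 1: 8 + 8 = 16
  Machine 2: 7 + 5 = 12
  Machine 3: 1 + 5 = 6
Max machine load = 16
Job totals:
  Job 1: 16
  Job 2: 18
Max job total = 18
Lower bound = max(16, 18) = 18

18


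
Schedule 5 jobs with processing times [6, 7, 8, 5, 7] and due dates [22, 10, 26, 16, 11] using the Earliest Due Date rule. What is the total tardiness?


Sort by due date (EDD order): [(7, 10), (7, 11), (5, 16), (6, 22), (8, 26)]
Compute completion times and tardiness:
  Job 1: p=7, d=10, C=7, tardiness=max(0,7-10)=0
  Job 2: p=7, d=11, C=14, tardiness=max(0,14-11)=3
  Job 3: p=5, d=16, C=19, tardiness=max(0,19-16)=3
  Job 4: p=6, d=22, C=25, tardiness=max(0,25-22)=3
  Job 5: p=8, d=26, C=33, tardiness=max(0,33-26)=7
Total tardiness = 16

16


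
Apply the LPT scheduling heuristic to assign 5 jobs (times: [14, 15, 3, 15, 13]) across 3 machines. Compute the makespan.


Sort jobs in decreasing order (LPT): [15, 15, 14, 13, 3]
Assign each job to the least loaded machine:
  Machine 1: jobs [15, 3], load = 18
  Machine 2: jobs [15], load = 15
  Machine 3: jobs [14, 13], load = 27
Makespan = max load = 27

27


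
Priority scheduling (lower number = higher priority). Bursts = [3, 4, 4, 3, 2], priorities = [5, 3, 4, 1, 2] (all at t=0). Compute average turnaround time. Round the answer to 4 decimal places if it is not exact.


Sort by priority (ascending = highest first):
Order: [(1, 3), (2, 2), (3, 4), (4, 4), (5, 3)]
Completion times:
  Priority 1, burst=3, C=3
  Priority 2, burst=2, C=5
  Priority 3, burst=4, C=9
  Priority 4, burst=4, C=13
  Priority 5, burst=3, C=16
Average turnaround = 46/5 = 9.2

9.2


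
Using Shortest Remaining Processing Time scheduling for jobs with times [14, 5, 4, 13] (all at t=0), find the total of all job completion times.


Since all jobs arrive at t=0, SRPT equals SPT ordering.
SPT order: [4, 5, 13, 14]
Completion times:
  Job 1: p=4, C=4
  Job 2: p=5, C=9
  Job 3: p=13, C=22
  Job 4: p=14, C=36
Total completion time = 4 + 9 + 22 + 36 = 71

71


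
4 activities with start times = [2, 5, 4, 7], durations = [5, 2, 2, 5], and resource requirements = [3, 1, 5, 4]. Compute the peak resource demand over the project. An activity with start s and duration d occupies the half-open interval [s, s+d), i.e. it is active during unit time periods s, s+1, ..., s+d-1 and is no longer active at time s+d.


Each activity i is active on [start_i, start_i + duration_i).
Compute total resource usage per time slot:
  t=0: active resources = [], total = 0
  t=1: active resources = [], total = 0
  t=2: active resources = [3], total = 3
  t=3: active resources = [3], total = 3
  t=4: active resources = [3, 5], total = 8
  t=5: active resources = [3, 1, 5], total = 9
  t=6: active resources = [3, 1], total = 4
  t=7: active resources = [4], total = 4
  t=8: active resources = [4], total = 4
  t=9: active resources = [4], total = 4
  t=10: active resources = [4], total = 4
  t=11: active resources = [4], total = 4
Peak resource demand = 9

9


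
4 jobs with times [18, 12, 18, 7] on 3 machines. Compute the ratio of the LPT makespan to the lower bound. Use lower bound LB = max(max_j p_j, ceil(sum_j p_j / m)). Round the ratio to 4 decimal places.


LPT order: [18, 18, 12, 7]
Machine loads after assignment: [18, 18, 19]
LPT makespan = 19
Lower bound = max(max_job, ceil(total/3)) = max(18, 19) = 19
Ratio = 19 / 19 = 1.0

1.0


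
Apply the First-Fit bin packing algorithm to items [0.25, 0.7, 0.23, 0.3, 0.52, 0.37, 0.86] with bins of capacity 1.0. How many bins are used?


Place items sequentially using First-Fit:
  Item 0.25 -> new Bin 1
  Item 0.7 -> Bin 1 (now 0.95)
  Item 0.23 -> new Bin 2
  Item 0.3 -> Bin 2 (now 0.53)
  Item 0.52 -> new Bin 3
  Item 0.37 -> Bin 2 (now 0.9)
  Item 0.86 -> new Bin 4
Total bins used = 4

4


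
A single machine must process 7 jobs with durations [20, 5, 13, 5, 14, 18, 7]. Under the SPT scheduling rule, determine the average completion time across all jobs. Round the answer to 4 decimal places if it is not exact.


Sort jobs by processing time (SPT order): [5, 5, 7, 13, 14, 18, 20]
Compute completion times sequentially:
  Job 1: processing = 5, completes at 5
  Job 2: processing = 5, completes at 10
  Job 3: processing = 7, completes at 17
  Job 4: processing = 13, completes at 30
  Job 5: processing = 14, completes at 44
  Job 6: processing = 18, completes at 62
  Job 7: processing = 20, completes at 82
Sum of completion times = 250
Average completion time = 250/7 = 35.7143

35.7143


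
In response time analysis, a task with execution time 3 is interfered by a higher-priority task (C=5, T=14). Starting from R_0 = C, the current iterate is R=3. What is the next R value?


R_next = C + ceil(R_prev / T_hp) * C_hp
ceil(3 / 14) = ceil(0.2143) = 1
Interference = 1 * 5 = 5
R_next = 3 + 5 = 8

8


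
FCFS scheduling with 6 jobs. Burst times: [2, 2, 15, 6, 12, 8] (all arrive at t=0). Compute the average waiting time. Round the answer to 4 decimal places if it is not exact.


FCFS order (as given): [2, 2, 15, 6, 12, 8]
Waiting times:
  Job 1: wait = 0
  Job 2: wait = 2
  Job 3: wait = 4
  Job 4: wait = 19
  Job 5: wait = 25
  Job 6: wait = 37
Sum of waiting times = 87
Average waiting time = 87/6 = 14.5

14.5


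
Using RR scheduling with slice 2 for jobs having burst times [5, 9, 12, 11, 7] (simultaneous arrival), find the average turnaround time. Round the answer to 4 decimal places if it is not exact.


Time quantum = 2
Execution trace:
  J1 runs 2 units, time = 2
  J2 runs 2 units, time = 4
  J3 runs 2 units, time = 6
  J4 runs 2 units, time = 8
  J5 runs 2 units, time = 10
  J1 runs 2 units, time = 12
  J2 runs 2 units, time = 14
  J3 runs 2 units, time = 16
  J4 runs 2 units, time = 18
  J5 runs 2 units, time = 20
  J1 runs 1 units, time = 21
  J2 runs 2 units, time = 23
  J3 runs 2 units, time = 25
  J4 runs 2 units, time = 27
  J5 runs 2 units, time = 29
  J2 runs 2 units, time = 31
  J3 runs 2 units, time = 33
  J4 runs 2 units, time = 35
  J5 runs 1 units, time = 36
  J2 runs 1 units, time = 37
  J3 runs 2 units, time = 39
  J4 runs 2 units, time = 41
  J3 runs 2 units, time = 43
  J4 runs 1 units, time = 44
Finish times: [21, 37, 43, 44, 36]
Average turnaround = 181/5 = 36.2

36.2


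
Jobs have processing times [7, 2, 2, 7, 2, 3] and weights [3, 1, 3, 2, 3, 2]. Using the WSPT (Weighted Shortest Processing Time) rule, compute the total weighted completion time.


Compute p/w ratios and sort ascending (WSPT): [(2, 3), (2, 3), (3, 2), (2, 1), (7, 3), (7, 2)]
Compute weighted completion times:
  Job (p=2,w=3): C=2, w*C=3*2=6
  Job (p=2,w=3): C=4, w*C=3*4=12
  Job (p=3,w=2): C=7, w*C=2*7=14
  Job (p=2,w=1): C=9, w*C=1*9=9
  Job (p=7,w=3): C=16, w*C=3*16=48
  Job (p=7,w=2): C=23, w*C=2*23=46
Total weighted completion time = 135

135


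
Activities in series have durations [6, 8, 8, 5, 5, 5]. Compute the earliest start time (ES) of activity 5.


Activity 5 starts after activities 1 through 4 complete.
Predecessor durations: [6, 8, 8, 5]
ES = 6 + 8 + 8 + 5 = 27

27


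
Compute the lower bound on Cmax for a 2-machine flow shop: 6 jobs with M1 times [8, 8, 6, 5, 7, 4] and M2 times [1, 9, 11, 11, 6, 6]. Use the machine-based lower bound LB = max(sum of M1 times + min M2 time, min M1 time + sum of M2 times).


LB1 = sum(M1 times) + min(M2 times) = 38 + 1 = 39
LB2 = min(M1 times) + sum(M2 times) = 4 + 44 = 48
Lower bound = max(LB1, LB2) = max(39, 48) = 48

48


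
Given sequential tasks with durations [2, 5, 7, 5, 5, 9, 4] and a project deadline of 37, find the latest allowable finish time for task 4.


LF(activity 4) = deadline - sum of successor durations
Successors: activities 5 through 7 with durations [5, 9, 4]
Sum of successor durations = 18
LF = 37 - 18 = 19

19


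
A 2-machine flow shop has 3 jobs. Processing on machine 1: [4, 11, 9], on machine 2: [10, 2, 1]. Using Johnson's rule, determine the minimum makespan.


Apply Johnson's rule:
  Group 1 (a <= b): [(1, 4, 10)]
  Group 2 (a > b): [(2, 11, 2), (3, 9, 1)]
Optimal job order: [1, 2, 3]
Schedule:
  Job 1: M1 done at 4, M2 done at 14
  Job 2: M1 done at 15, M2 done at 17
  Job 3: M1 done at 24, M2 done at 25
Makespan = 25

25


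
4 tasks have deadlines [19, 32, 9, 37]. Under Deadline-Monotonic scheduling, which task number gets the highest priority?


Sort tasks by relative deadline (ascending):
  Task 3: deadline = 9
  Task 1: deadline = 19
  Task 2: deadline = 32
  Task 4: deadline = 37
Priority order (highest first): [3, 1, 2, 4]
Highest priority task = 3

3


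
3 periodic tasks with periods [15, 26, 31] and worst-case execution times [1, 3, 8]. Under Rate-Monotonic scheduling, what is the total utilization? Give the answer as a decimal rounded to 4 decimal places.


Compute individual utilizations (exact fractions):
  Task 1: C/T = 1/15 (approx. 0.0667)
  Task 2: C/T = 3/26 (approx. 0.1154)
  Task 3: C/T = 8/31 (approx. 0.2581)
Total utilization U = 1/15 + 3/26 + 8/31 = 5321/12090
Rounded to 4 decimal places: U = 0.4401
RM (Liu & Layland) bound for 3 tasks = 0.779763; compare with U = 5321/12090 (approx. 0.440116)
U <= bound, so schedulable by RM sufficient condition.

0.4401


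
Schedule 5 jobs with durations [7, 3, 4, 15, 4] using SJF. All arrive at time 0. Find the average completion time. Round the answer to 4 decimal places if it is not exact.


SJF order (ascending): [3, 4, 4, 7, 15]
Completion times:
  Job 1: burst=3, C=3
  Job 2: burst=4, C=7
  Job 3: burst=4, C=11
  Job 4: burst=7, C=18
  Job 5: burst=15, C=33
Average completion = 72/5 = 14.4

14.4


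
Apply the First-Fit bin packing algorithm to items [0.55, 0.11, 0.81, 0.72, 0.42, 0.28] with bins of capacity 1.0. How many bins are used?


Place items sequentially using First-Fit:
  Item 0.55 -> new Bin 1
  Item 0.11 -> Bin 1 (now 0.66)
  Item 0.81 -> new Bin 2
  Item 0.72 -> new Bin 3
  Item 0.42 -> new Bin 4
  Item 0.28 -> Bin 1 (now 0.94)
Total bins used = 4

4


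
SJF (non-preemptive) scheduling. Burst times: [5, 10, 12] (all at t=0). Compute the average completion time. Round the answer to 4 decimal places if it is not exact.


SJF order (ascending): [5, 10, 12]
Completion times:
  Job 1: burst=5, C=5
  Job 2: burst=10, C=15
  Job 3: burst=12, C=27
Average completion = 47/3 = 15.6667

15.6667


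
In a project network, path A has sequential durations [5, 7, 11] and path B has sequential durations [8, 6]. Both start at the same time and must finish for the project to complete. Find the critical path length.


Path A total = 5 + 7 + 11 = 23
Path B total = 8 + 6 = 14
Critical path = longest path = max(23, 14) = 23

23


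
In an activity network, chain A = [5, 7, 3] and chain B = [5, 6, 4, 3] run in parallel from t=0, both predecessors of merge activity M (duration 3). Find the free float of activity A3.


ES(A3) = sum of predecessors on chain A = 12
EF(A3) = ES + duration = 12 + 3 = 15
Successor of A3 is M. ES(M) = max(sum(A), sum(B)) = max(15, 18) = 18
Free float = ES(successor) - EF(current) = 18 - 15 = 3

3


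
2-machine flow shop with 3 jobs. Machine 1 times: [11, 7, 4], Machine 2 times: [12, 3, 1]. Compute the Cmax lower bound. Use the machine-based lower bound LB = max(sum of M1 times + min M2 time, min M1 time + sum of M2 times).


LB1 = sum(M1 times) + min(M2 times) = 22 + 1 = 23
LB2 = min(M1 times) + sum(M2 times) = 4 + 16 = 20
Lower bound = max(LB1, LB2) = max(23, 20) = 23

23


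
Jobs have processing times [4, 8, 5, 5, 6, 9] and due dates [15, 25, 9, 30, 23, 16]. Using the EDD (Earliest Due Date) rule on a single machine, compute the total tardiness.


Sort by due date (EDD order): [(5, 9), (4, 15), (9, 16), (6, 23), (8, 25), (5, 30)]
Compute completion times and tardiness:
  Job 1: p=5, d=9, C=5, tardiness=max(0,5-9)=0
  Job 2: p=4, d=15, C=9, tardiness=max(0,9-15)=0
  Job 3: p=9, d=16, C=18, tardiness=max(0,18-16)=2
  Job 4: p=6, d=23, C=24, tardiness=max(0,24-23)=1
  Job 5: p=8, d=25, C=32, tardiness=max(0,32-25)=7
  Job 6: p=5, d=30, C=37, tardiness=max(0,37-30)=7
Total tardiness = 17

17


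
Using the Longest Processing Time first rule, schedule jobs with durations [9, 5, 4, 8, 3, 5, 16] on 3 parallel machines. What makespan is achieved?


Sort jobs in decreasing order (LPT): [16, 9, 8, 5, 5, 4, 3]
Assign each job to the least loaded machine:
  Machine 1: jobs [16], load = 16
  Machine 2: jobs [9, 5, 3], load = 17
  Machine 3: jobs [8, 5, 4], load = 17
Makespan = max load = 17

17


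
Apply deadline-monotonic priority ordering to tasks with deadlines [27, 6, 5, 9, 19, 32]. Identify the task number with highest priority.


Sort tasks by relative deadline (ascending):
  Task 3: deadline = 5
  Task 2: deadline = 6
  Task 4: deadline = 9
  Task 5: deadline = 19
  Task 1: deadline = 27
  Task 6: deadline = 32
Priority order (highest first): [3, 2, 4, 5, 1, 6]
Highest priority task = 3

3


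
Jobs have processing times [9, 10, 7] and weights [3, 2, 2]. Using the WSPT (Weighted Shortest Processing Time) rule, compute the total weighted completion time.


Compute p/w ratios and sort ascending (WSPT): [(9, 3), (7, 2), (10, 2)]
Compute weighted completion times:
  Job (p=9,w=3): C=9, w*C=3*9=27
  Job (p=7,w=2): C=16, w*C=2*16=32
  Job (p=10,w=2): C=26, w*C=2*26=52
Total weighted completion time = 111

111


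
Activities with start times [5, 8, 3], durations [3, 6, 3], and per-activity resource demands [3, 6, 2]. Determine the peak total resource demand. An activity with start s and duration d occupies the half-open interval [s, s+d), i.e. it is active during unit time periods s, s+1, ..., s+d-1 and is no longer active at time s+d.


Each activity i is active on [start_i, start_i + duration_i).
Compute total resource usage per time slot:
  t=0: active resources = [], total = 0
  t=1: active resources = [], total = 0
  t=2: active resources = [], total = 0
  t=3: active resources = [2], total = 2
  t=4: active resources = [2], total = 2
  t=5: active resources = [3, 2], total = 5
  t=6: active resources = [3], total = 3
  t=7: active resources = [3], total = 3
  t=8: active resources = [6], total = 6
  t=9: active resources = [6], total = 6
  t=10: active resources = [6], total = 6
  t=11: active resources = [6], total = 6
  t=12: active resources = [6], total = 6
  t=13: active resources = [6], total = 6
Peak resource demand = 6

6


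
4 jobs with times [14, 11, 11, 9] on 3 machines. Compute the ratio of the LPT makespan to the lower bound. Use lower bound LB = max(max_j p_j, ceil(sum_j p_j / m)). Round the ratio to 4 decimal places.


LPT order: [14, 11, 11, 9]
Machine loads after assignment: [14, 20, 11]
LPT makespan = 20
Lower bound = max(max_job, ceil(total/3)) = max(14, 15) = 15
Ratio = 20 / 15 = 1.3333

1.3333


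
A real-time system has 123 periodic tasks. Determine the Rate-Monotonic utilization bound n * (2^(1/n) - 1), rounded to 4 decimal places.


Compute 2^(1/123) = 1.0056512513
Subtract 1: 1.0056512513 - 1 = 0.0056512513
Multiply by n: 123 * 0.0056512513 = 0.6951039099
Round to 4 dp: 0.6951

0.6951


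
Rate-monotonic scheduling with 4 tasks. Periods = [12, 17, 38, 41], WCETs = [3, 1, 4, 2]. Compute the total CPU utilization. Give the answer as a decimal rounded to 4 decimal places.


Compute individual utilizations (exact fractions):
  Task 1: C/T = 3/12 = 1/4 (approx. 0.25)
  Task 2: C/T = 1/17 (approx. 0.0588)
  Task 3: C/T = 4/38 = 2/19 (approx. 0.1053)
  Task 4: C/T = 2/41 (approx. 0.0488)
Total utilization U = 1/4 + 1/17 + 2/19 + 2/41 = 24519/52972
Rounded to 4 decimal places: U = 0.4629
RM (Liu & Layland) bound for 4 tasks = 0.756828; compare with U = 24519/52972 (approx. 0.462867)
U <= bound, so schedulable by RM sufficient condition.

0.4629


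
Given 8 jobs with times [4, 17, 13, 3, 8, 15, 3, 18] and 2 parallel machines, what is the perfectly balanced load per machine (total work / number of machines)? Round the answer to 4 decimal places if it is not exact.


Total processing time = 4 + 17 + 13 + 3 + 8 + 15 + 3 + 18 = 81
Number of machines = 2
Ideal balanced load = 81 / 2 = 40.5

40.5


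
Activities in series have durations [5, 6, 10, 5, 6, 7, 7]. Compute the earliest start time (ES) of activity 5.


Activity 5 starts after activities 1 through 4 complete.
Predecessor durations: [5, 6, 10, 5]
ES = 5 + 6 + 10 + 5 = 26

26


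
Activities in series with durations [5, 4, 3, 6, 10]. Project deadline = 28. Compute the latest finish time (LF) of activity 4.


LF(activity 4) = deadline - sum of successor durations
Successors: activities 5 through 5 with durations [10]
Sum of successor durations = 10
LF = 28 - 10 = 18

18


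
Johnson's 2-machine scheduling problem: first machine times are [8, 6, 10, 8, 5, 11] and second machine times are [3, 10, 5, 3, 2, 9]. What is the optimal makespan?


Apply Johnson's rule:
  Group 1 (a <= b): [(2, 6, 10)]
  Group 2 (a > b): [(6, 11, 9), (3, 10, 5), (1, 8, 3), (4, 8, 3), (5, 5, 2)]
Optimal job order: [2, 6, 3, 1, 4, 5]
Schedule:
  Job 2: M1 done at 6, M2 done at 16
  Job 6: M1 done at 17, M2 done at 26
  Job 3: M1 done at 27, M2 done at 32
  Job 1: M1 done at 35, M2 done at 38
  Job 4: M1 done at 43, M2 done at 46
  Job 5: M1 done at 48, M2 done at 50
Makespan = 50

50


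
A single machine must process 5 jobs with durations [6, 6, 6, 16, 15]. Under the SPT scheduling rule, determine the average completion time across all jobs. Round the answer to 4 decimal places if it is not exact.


Sort jobs by processing time (SPT order): [6, 6, 6, 15, 16]
Compute completion times sequentially:
  Job 1: processing = 6, completes at 6
  Job 2: processing = 6, completes at 12
  Job 3: processing = 6, completes at 18
  Job 4: processing = 15, completes at 33
  Job 5: processing = 16, completes at 49
Sum of completion times = 118
Average completion time = 118/5 = 23.6

23.6


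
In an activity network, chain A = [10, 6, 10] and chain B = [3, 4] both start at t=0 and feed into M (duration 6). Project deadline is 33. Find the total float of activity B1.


Forward pass: ES(B1) = sum of predecessors on chain B = 0
EF = ES + duration = 0 + 3 = 3
Backward pass: LF(M) = deadline = 33; LS(M) = 33 - 6 = 27
LF(B1) = LS(M) - sum(successors on chain B) = 27 - 4 = 23
LS = LF - duration = 23 - 3 = 20
Total float = LS - ES = 20 - 0 = 20

20


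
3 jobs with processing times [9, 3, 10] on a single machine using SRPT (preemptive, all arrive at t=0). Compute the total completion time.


Since all jobs arrive at t=0, SRPT equals SPT ordering.
SPT order: [3, 9, 10]
Completion times:
  Job 1: p=3, C=3
  Job 2: p=9, C=12
  Job 3: p=10, C=22
Total completion time = 3 + 12 + 22 = 37

37


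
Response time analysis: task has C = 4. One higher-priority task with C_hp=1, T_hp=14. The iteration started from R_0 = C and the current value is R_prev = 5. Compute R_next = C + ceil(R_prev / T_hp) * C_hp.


R_next = C + ceil(R_prev / T_hp) * C_hp
ceil(5 / 14) = ceil(0.3571) = 1
Interference = 1 * 1 = 1
R_next = 4 + 1 = 5
R_next = R_prev, so the iteration has converged (response time = 5).

5


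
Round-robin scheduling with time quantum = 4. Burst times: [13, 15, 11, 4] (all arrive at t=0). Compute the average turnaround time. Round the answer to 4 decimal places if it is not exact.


Time quantum = 4
Execution trace:
  J1 runs 4 units, time = 4
  J2 runs 4 units, time = 8
  J3 runs 4 units, time = 12
  J4 runs 4 units, time = 16
  J1 runs 4 units, time = 20
  J2 runs 4 units, time = 24
  J3 runs 4 units, time = 28
  J1 runs 4 units, time = 32
  J2 runs 4 units, time = 36
  J3 runs 3 units, time = 39
  J1 runs 1 units, time = 40
  J2 runs 3 units, time = 43
Finish times: [40, 43, 39, 16]
Average turnaround = 138/4 = 34.5

34.5


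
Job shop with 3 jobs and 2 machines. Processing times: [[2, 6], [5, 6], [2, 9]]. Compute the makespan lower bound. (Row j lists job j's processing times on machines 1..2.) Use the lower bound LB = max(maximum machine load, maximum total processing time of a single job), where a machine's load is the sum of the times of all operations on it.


Machine loads:
  Machine 1: 2 + 5 + 2 = 9
  Machine 2: 6 + 6 + 9 = 21
Max machine load = 21
Job totals:
  Job 1: 8
  Job 2: 11
  Job 3: 11
Max job total = 11
Lower bound = max(21, 11) = 21

21


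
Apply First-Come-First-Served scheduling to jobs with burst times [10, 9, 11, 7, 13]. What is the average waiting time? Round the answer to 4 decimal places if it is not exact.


FCFS order (as given): [10, 9, 11, 7, 13]
Waiting times:
  Job 1: wait = 0
  Job 2: wait = 10
  Job 3: wait = 19
  Job 4: wait = 30
  Job 5: wait = 37
Sum of waiting times = 96
Average waiting time = 96/5 = 19.2

19.2


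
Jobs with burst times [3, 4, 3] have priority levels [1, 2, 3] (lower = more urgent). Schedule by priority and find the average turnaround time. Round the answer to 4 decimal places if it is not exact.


Sort by priority (ascending = highest first):
Order: [(1, 3), (2, 4), (3, 3)]
Completion times:
  Priority 1, burst=3, C=3
  Priority 2, burst=4, C=7
  Priority 3, burst=3, C=10
Average turnaround = 20/3 = 6.6667

6.6667


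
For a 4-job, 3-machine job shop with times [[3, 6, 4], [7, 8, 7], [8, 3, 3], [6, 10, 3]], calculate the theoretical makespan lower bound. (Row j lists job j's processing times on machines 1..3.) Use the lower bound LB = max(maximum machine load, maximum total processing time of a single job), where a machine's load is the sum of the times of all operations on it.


Machine loads:
  Machine 1: 3 + 7 + 8 + 6 = 24
  Machine 2: 6 + 8 + 3 + 10 = 27
  Machine 3: 4 + 7 + 3 + 3 = 17
Max machine load = 27
Job totals:
  Job 1: 13
  Job 2: 22
  Job 3: 14
  Job 4: 19
Max job total = 22
Lower bound = max(27, 22) = 27

27


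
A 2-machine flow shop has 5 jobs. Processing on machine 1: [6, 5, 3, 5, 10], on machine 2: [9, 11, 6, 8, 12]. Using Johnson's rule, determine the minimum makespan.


Apply Johnson's rule:
  Group 1 (a <= b): [(3, 3, 6), (2, 5, 11), (4, 5, 8), (1, 6, 9), (5, 10, 12)]
  Group 2 (a > b): []
Optimal job order: [3, 2, 4, 1, 5]
Schedule:
  Job 3: M1 done at 3, M2 done at 9
  Job 2: M1 done at 8, M2 done at 20
  Job 4: M1 done at 13, M2 done at 28
  Job 1: M1 done at 19, M2 done at 37
  Job 5: M1 done at 29, M2 done at 49
Makespan = 49

49


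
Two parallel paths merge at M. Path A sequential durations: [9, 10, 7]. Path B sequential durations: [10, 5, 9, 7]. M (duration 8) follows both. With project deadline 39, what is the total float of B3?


Forward pass: ES(B3) = sum of predecessors on chain B = 15
EF = ES + duration = 15 + 9 = 24
Backward pass: LF(M) = deadline = 39; LS(M) = 39 - 8 = 31
LF(B3) = LS(M) - sum(successors on chain B) = 31 - 7 = 24
LS = LF - duration = 24 - 9 = 15
Total float = LS - ES = 15 - 15 = 0

0


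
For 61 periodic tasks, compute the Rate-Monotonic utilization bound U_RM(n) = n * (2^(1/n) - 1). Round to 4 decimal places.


Compute 2^(1/61) = 1.0114278734
Subtract 1: 1.0114278734 - 1 = 0.0114278734
Multiply by n: 61 * 0.0114278734 = 0.6971002774
Round to 4 dp: 0.6971

0.6971


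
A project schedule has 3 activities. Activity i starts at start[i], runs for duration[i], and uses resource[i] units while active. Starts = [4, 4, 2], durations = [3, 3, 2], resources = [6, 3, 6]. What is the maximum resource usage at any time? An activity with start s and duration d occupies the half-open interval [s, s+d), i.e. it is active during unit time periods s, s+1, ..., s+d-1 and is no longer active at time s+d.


Each activity i is active on [start_i, start_i + duration_i).
Compute total resource usage per time slot:
  t=0: active resources = [], total = 0
  t=1: active resources = [], total = 0
  t=2: active resources = [6], total = 6
  t=3: active resources = [6], total = 6
  t=4: active resources = [6, 3], total = 9
  t=5: active resources = [6, 3], total = 9
  t=6: active resources = [6, 3], total = 9
Peak resource demand = 9

9


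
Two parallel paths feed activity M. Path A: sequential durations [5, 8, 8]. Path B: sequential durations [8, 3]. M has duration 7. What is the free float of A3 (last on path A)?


ES(A3) = sum of predecessors on chain A = 13
EF(A3) = ES + duration = 13 + 8 = 21
Successor of A3 is M. ES(M) = max(sum(A), sum(B)) = max(21, 11) = 21
Free float = ES(successor) - EF(current) = 21 - 21 = 0

0


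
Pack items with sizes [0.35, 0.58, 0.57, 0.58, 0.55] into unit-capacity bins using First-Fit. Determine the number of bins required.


Place items sequentially using First-Fit:
  Item 0.35 -> new Bin 1
  Item 0.58 -> Bin 1 (now 0.93)
  Item 0.57 -> new Bin 2
  Item 0.58 -> new Bin 3
  Item 0.55 -> new Bin 4
Total bins used = 4

4


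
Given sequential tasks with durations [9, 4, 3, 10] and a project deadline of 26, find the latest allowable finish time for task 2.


LF(activity 2) = deadline - sum of successor durations
Successors: activities 3 through 4 with durations [3, 10]
Sum of successor durations = 13
LF = 26 - 13 = 13

13


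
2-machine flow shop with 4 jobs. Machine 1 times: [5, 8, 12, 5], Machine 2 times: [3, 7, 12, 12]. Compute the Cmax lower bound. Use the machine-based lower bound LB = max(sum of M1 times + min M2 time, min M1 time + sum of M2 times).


LB1 = sum(M1 times) + min(M2 times) = 30 + 3 = 33
LB2 = min(M1 times) + sum(M2 times) = 5 + 34 = 39
Lower bound = max(LB1, LB2) = max(33, 39) = 39

39


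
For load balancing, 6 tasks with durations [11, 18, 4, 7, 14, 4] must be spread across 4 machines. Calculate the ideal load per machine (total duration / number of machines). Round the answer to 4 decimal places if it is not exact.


Total processing time = 11 + 18 + 4 + 7 + 14 + 4 = 58
Number of machines = 4
Ideal balanced load = 58 / 4 = 14.5

14.5


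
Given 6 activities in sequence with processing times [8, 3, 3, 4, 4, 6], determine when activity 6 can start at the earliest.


Activity 6 starts after activities 1 through 5 complete.
Predecessor durations: [8, 3, 3, 4, 4]
ES = 8 + 3 + 3 + 4 + 4 = 22

22


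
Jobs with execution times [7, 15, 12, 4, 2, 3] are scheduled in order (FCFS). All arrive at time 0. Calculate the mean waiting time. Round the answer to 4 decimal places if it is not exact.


FCFS order (as given): [7, 15, 12, 4, 2, 3]
Waiting times:
  Job 1: wait = 0
  Job 2: wait = 7
  Job 3: wait = 22
  Job 4: wait = 34
  Job 5: wait = 38
  Job 6: wait = 40
Sum of waiting times = 141
Average waiting time = 141/6 = 23.5

23.5


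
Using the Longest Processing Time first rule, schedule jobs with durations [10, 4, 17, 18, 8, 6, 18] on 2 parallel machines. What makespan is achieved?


Sort jobs in decreasing order (LPT): [18, 18, 17, 10, 8, 6, 4]
Assign each job to the least loaded machine:
  Machine 1: jobs [18, 17, 6], load = 41
  Machine 2: jobs [18, 10, 8, 4], load = 40
Makespan = max load = 41

41


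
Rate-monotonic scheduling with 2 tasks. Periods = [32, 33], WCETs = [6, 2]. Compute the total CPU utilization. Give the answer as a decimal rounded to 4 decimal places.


Compute individual utilizations (exact fractions):
  Task 1: C/T = 6/32 = 3/16 (approx. 0.1875)
  Task 2: C/T = 2/33 (approx. 0.0606)
Total utilization U = 3/16 + 2/33 = 131/528
Rounded to 4 decimal places: U = 0.2481
RM (Liu & Layland) bound for 2 tasks = 0.828427; compare with U = 131/528 (approx. 0.248106)
U <= bound, so schedulable by RM sufficient condition.

0.2481


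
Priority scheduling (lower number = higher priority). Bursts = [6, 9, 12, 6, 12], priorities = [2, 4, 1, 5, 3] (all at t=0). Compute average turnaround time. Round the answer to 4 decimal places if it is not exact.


Sort by priority (ascending = highest first):
Order: [(1, 12), (2, 6), (3, 12), (4, 9), (5, 6)]
Completion times:
  Priority 1, burst=12, C=12
  Priority 2, burst=6, C=18
  Priority 3, burst=12, C=30
  Priority 4, burst=9, C=39
  Priority 5, burst=6, C=45
Average turnaround = 144/5 = 28.8

28.8


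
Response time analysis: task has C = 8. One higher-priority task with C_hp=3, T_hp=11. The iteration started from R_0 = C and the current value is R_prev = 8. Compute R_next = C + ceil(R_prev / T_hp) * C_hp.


R_next = C + ceil(R_prev / T_hp) * C_hp
ceil(8 / 11) = ceil(0.7273) = 1
Interference = 1 * 3 = 3
R_next = 8 + 3 = 11

11


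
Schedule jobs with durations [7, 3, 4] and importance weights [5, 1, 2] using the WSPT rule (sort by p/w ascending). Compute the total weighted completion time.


Compute p/w ratios and sort ascending (WSPT): [(7, 5), (4, 2), (3, 1)]
Compute weighted completion times:
  Job (p=7,w=5): C=7, w*C=5*7=35
  Job (p=4,w=2): C=11, w*C=2*11=22
  Job (p=3,w=1): C=14, w*C=1*14=14
Total weighted completion time = 71

71
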